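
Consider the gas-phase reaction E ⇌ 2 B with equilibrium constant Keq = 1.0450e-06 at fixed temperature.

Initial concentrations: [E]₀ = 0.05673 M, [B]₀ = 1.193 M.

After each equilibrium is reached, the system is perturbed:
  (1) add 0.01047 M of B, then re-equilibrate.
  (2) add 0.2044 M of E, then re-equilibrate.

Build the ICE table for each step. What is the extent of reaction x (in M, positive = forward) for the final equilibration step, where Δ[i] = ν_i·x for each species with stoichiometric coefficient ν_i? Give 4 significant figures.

x = 6.0030e-05 M

Q₀ = 25.09 vs Keq = 1.0450e-06 ⇒ Q>K, reverse
Step 1:
                  E         B
  init      0.05673     1.193
  Δ          0.5961    -1.192
  eq         0.6528 8.2595e-04
  solve Keq expr → x = -0.5961; check Q = 1.0450e-06
Then add 0.01047 M of B.
Step 2:
                  E         B
  init       0.6528    0.0113
  Δ        0.005233  -0.01047
  eq         0.6581 8.2925e-04
  solve Keq expr → x = -0.005233; check Q = 1.0450e-06
Then add 0.2044 M of E.
Step 3:
                  E         B
  init       0.8625 8.2925e-04
  Δ       -6.0030e-05 1.2006e-04
  eq         0.8624 9.4931e-04
  solve Keq expr → x = 6.0030e-05; check Q = 1.0450e-06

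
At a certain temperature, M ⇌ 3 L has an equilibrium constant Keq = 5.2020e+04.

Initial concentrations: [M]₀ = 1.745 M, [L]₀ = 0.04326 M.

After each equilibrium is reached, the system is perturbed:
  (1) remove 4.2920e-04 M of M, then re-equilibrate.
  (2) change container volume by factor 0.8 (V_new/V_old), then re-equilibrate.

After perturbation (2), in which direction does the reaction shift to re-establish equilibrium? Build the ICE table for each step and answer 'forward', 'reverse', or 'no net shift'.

Q₀ = 4.6394e-05 vs Keq = 5.2020e+04 ⇒ Q<K, forward
Step 1:
                   M          L
  Initial      1.745    0.04326
  Change      -1.742      5.227
  Equil     0.002813       5.27
  solve Keq expr → x = 1.742; check Q = 5.2020e+04
Then remove 4.2920e-04 M of M.
Step 2:
                   M          L
  Initial   0.002384       5.27
  Change  4.2715e-04  -0.001281
  Equil     0.002811      5.269
  solve Keq expr → x = -4.2715e-04; check Q = 5.2020e+04
Then change container volume by factor 0.8 (V_new/V_old).
Step 3:
                   M          L
  Initial   0.003514      6.586
  Change    0.001962  -0.005886
  Equil     0.005476       6.58
  solve Keq expr → x = -0.001962; check Q = 5.2020e+04

Direction: reverse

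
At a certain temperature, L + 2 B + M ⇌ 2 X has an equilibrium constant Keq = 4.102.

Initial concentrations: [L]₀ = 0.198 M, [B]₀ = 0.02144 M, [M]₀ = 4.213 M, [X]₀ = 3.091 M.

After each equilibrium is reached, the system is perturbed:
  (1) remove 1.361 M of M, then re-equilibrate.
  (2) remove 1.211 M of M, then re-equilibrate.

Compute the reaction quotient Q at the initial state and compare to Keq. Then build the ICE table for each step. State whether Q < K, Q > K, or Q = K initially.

Q₀ = 2.4917e+04 vs Keq = 4.102 ⇒ Q>K, reverse
Step 1:
                   L          B          M          X
  Initial      0.198    0.02144      4.213      3.091
  Change      0.3574     0.7149     0.3574    -0.7149
  Equil       0.5554     0.7363       4.57      2.376
  solve Keq expr → x = -0.3574; check Q = 4.102
Then remove 1.361 M of M.
Step 2:
                   L          B          M          X
  Initial     0.5554     0.7363      3.209      2.376
  Change     0.03963    0.07926    0.03963   -0.07926
  Equil       0.5951     0.8156      3.249      2.297
  solve Keq expr → x = -0.03963; check Q = 4.102
Then remove 1.211 M of M.
Step 3:
                   L          B          M          X
  Initial     0.5951     0.8156      2.038      2.297
  Change     0.05502       0.11    0.05502      -0.11
  Equil       0.6501     0.9256      2.093      2.187
  solve Keq expr → x = -0.05502; check Q = 4.102

Q₀ = 2.4917e+04; Q > K (proceeds reverse)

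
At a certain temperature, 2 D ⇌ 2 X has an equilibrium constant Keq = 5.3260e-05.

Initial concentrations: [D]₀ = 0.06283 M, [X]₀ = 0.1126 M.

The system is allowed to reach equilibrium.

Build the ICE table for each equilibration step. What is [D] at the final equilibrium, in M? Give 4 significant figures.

[D]_eq = 0.1742 M

Q₀ = 3.212 vs Keq = 5.3260e-05 ⇒ Q>K, reverse
Step 1:
                   D          X
  Initial    0.06283     0.1126
  Change      0.1113    -0.1113
  Equil       0.1742   0.001271
  solve Keq expr → x = -0.05566; check Q = 5.3260e-05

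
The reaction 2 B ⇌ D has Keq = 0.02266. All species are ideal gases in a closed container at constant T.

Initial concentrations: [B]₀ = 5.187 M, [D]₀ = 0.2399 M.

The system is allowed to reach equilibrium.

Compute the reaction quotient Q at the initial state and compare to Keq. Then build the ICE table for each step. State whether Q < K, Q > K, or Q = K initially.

Q₀ = 0.008917 vs Keq = 0.02266 ⇒ Q<K, forward
Step 1:
                    B           D
  Initial       5.187      0.2399
  Change      -0.5111      0.2555
  Equil         4.676      0.4954
  solve Keq expr → x = 0.2555; check Q = 0.02266

Q₀ = 0.008917; Q < K (proceeds forward)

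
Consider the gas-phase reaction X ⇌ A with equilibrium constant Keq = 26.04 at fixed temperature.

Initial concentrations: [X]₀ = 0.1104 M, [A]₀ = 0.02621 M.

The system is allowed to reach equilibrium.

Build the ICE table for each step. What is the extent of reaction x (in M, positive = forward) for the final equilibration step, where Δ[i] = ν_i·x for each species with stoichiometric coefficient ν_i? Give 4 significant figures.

Q₀ = 0.2374 vs Keq = 26.04 ⇒ Q<K, forward
Step 1:
                    X           A
  I            0.1104     0.02621
  C           -0.1053      0.1053
  E          0.005052      0.1316
  solve Keq expr → x = 0.1053; check Q = 26.04

x = 0.1053 M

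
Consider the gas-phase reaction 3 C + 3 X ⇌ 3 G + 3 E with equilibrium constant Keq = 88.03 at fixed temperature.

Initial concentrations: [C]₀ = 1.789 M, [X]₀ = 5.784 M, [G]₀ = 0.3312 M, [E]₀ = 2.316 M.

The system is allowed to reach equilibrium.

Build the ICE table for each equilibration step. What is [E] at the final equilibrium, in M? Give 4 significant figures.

[E]_eq = 3.759 M

Q₀ = 4.0735e-04 vs Keq = 88.03 ⇒ Q<K, forward
Step 1:
                  C         X         G         E
  I           1.789     5.784    0.3312     2.316
  C          -1.443    -1.443     1.443     1.443
  E          0.3455     4.341     1.775     3.759
  solve Keq expr → x = 0.4812; check Q = 88.03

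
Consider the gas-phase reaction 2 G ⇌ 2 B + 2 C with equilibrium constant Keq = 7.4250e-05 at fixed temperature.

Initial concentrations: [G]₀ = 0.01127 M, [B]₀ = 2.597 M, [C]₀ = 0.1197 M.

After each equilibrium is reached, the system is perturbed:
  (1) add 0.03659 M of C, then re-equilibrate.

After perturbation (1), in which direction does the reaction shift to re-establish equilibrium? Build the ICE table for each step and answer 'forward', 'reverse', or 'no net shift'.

Q₀ = 760.8 vs Keq = 7.4250e-05 ⇒ Q>K, reverse
Step 1:
                  G         B         C
  init      0.01127     2.597    0.1197
  Δ          0.1192   -0.1192   -0.1192
  eq         0.1305     2.478 4.5389e-04
  solve Keq expr → x = -0.05962; check Q = 7.4250e-05
Then add 0.03659 M of C.
Step 2:
                  G         B         C
  init       0.1305     2.478   0.03704
  Δ         0.03645  -0.03645  -0.03645
  eq          0.167     2.441 5.8934e-04
  solve Keq expr → x = -0.01823; check Q = 7.4250e-05

Direction: reverse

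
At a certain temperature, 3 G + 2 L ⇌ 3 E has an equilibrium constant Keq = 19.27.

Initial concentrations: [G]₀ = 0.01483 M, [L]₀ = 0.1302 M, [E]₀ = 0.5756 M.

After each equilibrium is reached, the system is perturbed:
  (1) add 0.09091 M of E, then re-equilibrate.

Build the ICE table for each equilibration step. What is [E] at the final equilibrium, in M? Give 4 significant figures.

Q₀ = 3.4492e+06 vs Keq = 19.27 ⇒ Q>K, reverse
Step 1:
                    G           L           E
  I           0.01483      0.1302      0.5756
  C            0.2536      0.1691     -0.2536
  E            0.2684      0.2993       0.322
  solve Keq expr → x = -0.08454; check Q = 19.27
Then add 0.09091 M of E.
Step 2:
                    G           L           E
  I            0.2684      0.2993      0.4129
  C           0.03329      0.0222    -0.03329
  E            0.3017      0.3215      0.3796
  solve Keq expr → x = -0.0111; check Q = 19.27

[E]_eq = 0.3796 M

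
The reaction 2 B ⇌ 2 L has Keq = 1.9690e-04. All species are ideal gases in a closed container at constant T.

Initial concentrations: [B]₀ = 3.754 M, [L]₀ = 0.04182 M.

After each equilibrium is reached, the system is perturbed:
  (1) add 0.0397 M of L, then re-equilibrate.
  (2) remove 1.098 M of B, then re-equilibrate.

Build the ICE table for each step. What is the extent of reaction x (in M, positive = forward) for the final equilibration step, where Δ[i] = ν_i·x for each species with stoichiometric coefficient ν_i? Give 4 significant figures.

x = -0.007597 M

Q₀ = 1.2410e-04 vs Keq = 1.9690e-04 ⇒ Q<K, forward
Step 1:
                    B           L
  I             3.754     0.04182
  C          -0.01071     0.01071
  E             3.743     0.05253
  solve Keq expr → x = 0.005353; check Q = 1.9690e-04
Then add 0.0397 M of L.
Step 2:
                    B           L
  I             3.743     0.09223
  C           0.03915    -0.03915
  E             3.782     0.05308
  solve Keq expr → x = -0.01958; check Q = 1.9690e-04
Then remove 1.098 M of B.
Step 3:
                    B           L
  I             2.684     0.05308
  C           0.01519    -0.01519
  E               2.7     0.03788
  solve Keq expr → x = -0.007597; check Q = 1.9690e-04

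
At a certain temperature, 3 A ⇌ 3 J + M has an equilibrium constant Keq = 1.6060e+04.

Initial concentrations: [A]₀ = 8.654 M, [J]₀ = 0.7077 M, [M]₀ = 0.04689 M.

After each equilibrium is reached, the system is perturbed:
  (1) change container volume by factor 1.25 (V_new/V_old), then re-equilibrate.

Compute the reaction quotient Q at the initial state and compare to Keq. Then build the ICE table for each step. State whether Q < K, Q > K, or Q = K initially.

Q₀ = 2.5643e-05 vs Keq = 1.6060e+04 ⇒ Q<K, forward
Step 1:
                   A          J          M
  I            8.654     0.7077    0.04689
  C           -8.161      8.161       2.72
  E           0.4935      8.868      2.767
  solve Keq expr → x = 2.72; check Q = 1.6060e+04
Then change container volume by factor 1.25 (V_new/V_old).
Step 2:
                   A          J          M
  I           0.3948      7.095      2.214
  C         -0.02644    0.02644   0.008815
  E           0.3683      7.121      2.222
  solve Keq expr → x = 0.008815; check Q = 1.6060e+04

Q₀ = 2.5643e-05; Q < K (proceeds forward)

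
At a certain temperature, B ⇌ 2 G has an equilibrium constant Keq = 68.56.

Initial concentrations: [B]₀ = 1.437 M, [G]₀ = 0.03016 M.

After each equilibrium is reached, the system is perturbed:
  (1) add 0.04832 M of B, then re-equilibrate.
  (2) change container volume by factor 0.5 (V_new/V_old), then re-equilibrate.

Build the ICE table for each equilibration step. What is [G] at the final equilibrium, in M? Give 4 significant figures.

[G]_eq = 5.21 M

Q₀ = 6.3300e-04 vs Keq = 68.56 ⇒ Q<K, forward
Step 1:
                  B         G
  I           1.437   0.03016
  C          -1.331     2.662
  E          0.1058     2.693
  solve Keq expr → x = 1.331; check Q = 68.56
Then add 0.04832 M of B.
Step 2:
                  B         G
  I          0.1541     2.693
  C        -0.04167   0.08334
  E          0.1124     2.776
  solve Keq expr → x = 0.04167; check Q = 68.56
Then change container volume by factor 0.5 (V_new/V_old).
Step 3:
                  B         G
  I          0.2248     5.552
  C          0.1711   -0.3422
  E          0.3959      5.21
  solve Keq expr → x = -0.1711; check Q = 68.56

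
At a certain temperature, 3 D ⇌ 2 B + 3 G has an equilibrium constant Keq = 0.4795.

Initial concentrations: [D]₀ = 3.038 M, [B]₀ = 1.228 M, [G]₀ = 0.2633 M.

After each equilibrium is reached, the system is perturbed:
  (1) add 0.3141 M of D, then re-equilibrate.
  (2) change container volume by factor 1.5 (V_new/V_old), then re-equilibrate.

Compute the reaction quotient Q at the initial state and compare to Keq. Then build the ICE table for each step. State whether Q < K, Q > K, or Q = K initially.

Q₀ = 9.8172e-04; Q < K (proceeds forward)

Q₀ = 9.8172e-04 vs Keq = 0.4795 ⇒ Q<K, forward
Step 1:
                   D          B          G
  init         3.038      1.228     0.2633
  Δ          -0.8756     0.5837     0.8756
  eq           2.162      1.812      1.139
  solve Keq expr → x = 0.2919; check Q = 0.4795
Then add 0.3141 M of D.
Step 2:
                   D          B          G
  init         2.477      1.812      1.139
  Δ         -0.09056    0.06038    0.09056
  eq           2.386      1.872      1.229
  solve Keq expr → x = 0.03019; check Q = 0.4795
Then change container volume by factor 1.5 (V_new/V_old).
Step 3:
                   D          B          G
  init         1.591      1.248     0.8196
  Δ          -0.1267    0.08444     0.1267
  eq           1.464      1.332     0.9463
  solve Keq expr → x = 0.04222; check Q = 0.4795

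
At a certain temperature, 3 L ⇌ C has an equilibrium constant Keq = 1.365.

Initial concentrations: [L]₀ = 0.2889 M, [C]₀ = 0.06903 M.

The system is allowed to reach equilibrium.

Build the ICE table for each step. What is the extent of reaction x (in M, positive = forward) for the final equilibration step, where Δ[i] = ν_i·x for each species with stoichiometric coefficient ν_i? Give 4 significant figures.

x = -0.01635 M

Q₀ = 2.863 vs Keq = 1.365 ⇒ Q>K, reverse
Step 1:
                  L         C
  Initial    0.2889   0.06903
  Change    0.04904  -0.01635
  Equil      0.3379   0.05268
  solve Keq expr → x = -0.01635; check Q = 1.365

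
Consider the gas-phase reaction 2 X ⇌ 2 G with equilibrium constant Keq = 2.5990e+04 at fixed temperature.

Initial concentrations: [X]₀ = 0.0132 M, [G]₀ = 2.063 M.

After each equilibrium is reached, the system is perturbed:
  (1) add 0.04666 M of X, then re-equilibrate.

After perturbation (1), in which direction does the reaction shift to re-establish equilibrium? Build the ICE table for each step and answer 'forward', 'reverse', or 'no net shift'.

Direction: forward

Q₀ = 2.4426e+04 vs Keq = 2.5990e+04 ⇒ Q<K, forward
Step 1:
                    X           G
  Initial      0.0132       2.063
  Change  -4.0087e-04  4.0087e-04
  Equil        0.0128       2.063
  solve Keq expr → x = 2.0043e-04; check Q = 2.5990e+04
Then add 0.04666 M of X.
Step 2:
                    X           G
  Initial     0.05946       2.063
  Change     -0.04637     0.04637
  Equil       0.01309        2.11
  solve Keq expr → x = 0.02319; check Q = 2.5990e+04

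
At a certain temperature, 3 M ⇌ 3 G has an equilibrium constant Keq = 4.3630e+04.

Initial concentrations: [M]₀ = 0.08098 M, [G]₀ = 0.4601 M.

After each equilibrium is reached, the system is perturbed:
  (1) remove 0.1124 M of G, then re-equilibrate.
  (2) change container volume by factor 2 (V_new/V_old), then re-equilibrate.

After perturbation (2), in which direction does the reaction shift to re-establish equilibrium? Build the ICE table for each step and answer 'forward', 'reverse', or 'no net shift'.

Q₀ = 183.4 vs Keq = 4.3630e+04 ⇒ Q<K, forward
Step 1:
                   M          G
  init       0.08098     0.4601
  Δ         -0.06603    0.06603
  eq         0.01495     0.5261
  solve Keq expr → x = 0.02201; check Q = 4.3630e+04
Then remove 0.1124 M of G.
Step 2:
                   M          G
  init       0.01495     0.4137
  Δ        -0.003105   0.003105
  eq         0.01184     0.4168
  solve Keq expr → x = 0.001035; check Q = 4.3630e+04
Then change container volume by factor 2 (V_new/V_old).
Step 3:
                   M          G
  init       0.00592     0.2084
  Δ                0          0
  eq         0.00592     0.2084
  solve Keq expr → x = 0; check Q = 4.3630e+04

Direction: no net shift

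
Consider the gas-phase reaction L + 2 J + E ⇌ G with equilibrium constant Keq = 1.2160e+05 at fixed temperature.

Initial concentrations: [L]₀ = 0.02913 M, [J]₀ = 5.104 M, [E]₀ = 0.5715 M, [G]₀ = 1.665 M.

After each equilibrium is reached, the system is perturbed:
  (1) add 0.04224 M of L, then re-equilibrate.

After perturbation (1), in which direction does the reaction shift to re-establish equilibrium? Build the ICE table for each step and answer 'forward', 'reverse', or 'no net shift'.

Direction: forward

Q₀ = 3.839 vs Keq = 1.2160e+05 ⇒ Q<K, forward
Step 1:
                    L           J           E           G
  I           0.02913       5.104      0.5715       1.665
  C          -0.02913    -0.05826    -0.02913     0.02913
  E        1.0089e-06       5.046      0.5424       1.694
  solve Keq expr → x = 0.02913; check Q = 1.2160e+05
Then add 0.04224 M of L.
Step 2:
                    L           J           E           G
  I           0.04224       5.046      0.5424       1.694
  C          -0.04224    -0.08448    -0.04224     0.04224
  E        1.1600e-06       4.961      0.5001       1.736
  solve Keq expr → x = 0.04224; check Q = 1.2160e+05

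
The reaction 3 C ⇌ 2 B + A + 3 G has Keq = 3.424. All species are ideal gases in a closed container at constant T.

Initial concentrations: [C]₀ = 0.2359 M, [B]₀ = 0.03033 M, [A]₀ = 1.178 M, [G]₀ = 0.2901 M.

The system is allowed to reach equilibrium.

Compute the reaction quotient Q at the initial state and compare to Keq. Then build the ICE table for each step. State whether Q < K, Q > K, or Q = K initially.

Q₀ = 0.002015 vs Keq = 3.424 ⇒ Q<K, forward
Step 1:
                    C           B           A           G
  init         0.2359     0.03033       1.178      0.2901
  Δ           -0.1538      0.1025     0.05126      0.1538
  eq          0.08213      0.1328       1.229      0.4439
  solve Keq expr → x = 0.05126; check Q = 3.424

Q₀ = 0.002015; Q < K (proceeds forward)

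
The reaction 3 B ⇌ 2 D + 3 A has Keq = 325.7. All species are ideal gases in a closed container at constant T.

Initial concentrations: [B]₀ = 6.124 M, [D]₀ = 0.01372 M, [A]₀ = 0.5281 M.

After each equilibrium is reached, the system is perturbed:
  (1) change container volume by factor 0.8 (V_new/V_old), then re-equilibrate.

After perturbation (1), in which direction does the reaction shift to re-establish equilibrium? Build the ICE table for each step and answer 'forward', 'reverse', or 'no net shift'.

Q₀ = 1.2071e-07 vs Keq = 325.7 ⇒ Q<K, forward
Step 1:
                   B          D          A
  I            6.124    0.01372     0.5281
  C           -4.565      3.043      4.565
  E            1.559      3.057      5.093
  solve Keq expr → x = 1.522; check Q = 325.7
Then change container volume by factor 0.8 (V_new/V_old).
Step 2:
                   B          D          A
  I            1.949      3.821      6.366
  C            0.194    -0.1293     -0.194
  E            2.143      3.692      6.172
  solve Keq expr → x = -0.06465; check Q = 325.7

Direction: reverse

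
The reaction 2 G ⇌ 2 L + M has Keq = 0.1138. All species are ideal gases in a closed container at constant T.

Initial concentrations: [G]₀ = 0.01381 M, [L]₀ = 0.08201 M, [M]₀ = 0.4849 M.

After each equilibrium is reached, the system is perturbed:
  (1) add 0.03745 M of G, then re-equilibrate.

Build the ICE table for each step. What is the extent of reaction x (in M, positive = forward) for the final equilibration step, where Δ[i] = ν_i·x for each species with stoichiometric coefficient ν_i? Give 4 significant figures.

x = 0.006123 M

Q₀ = 17.1 vs Keq = 0.1138 ⇒ Q>K, reverse
Step 1:
                    G           L           M
  init        0.01381     0.08201      0.4849
  Δ           0.05018    -0.05018    -0.02509
  eq          0.06399     0.03183      0.4598
  solve Keq expr → x = -0.02509; check Q = 0.1138
Then add 0.03745 M of G.
Step 2:
                    G           L           M
  init         0.1014     0.03183      0.4598
  Δ          -0.01225     0.01225    0.006123
  eq          0.08919     0.04408      0.4659
  solve Keq expr → x = 0.006123; check Q = 0.1138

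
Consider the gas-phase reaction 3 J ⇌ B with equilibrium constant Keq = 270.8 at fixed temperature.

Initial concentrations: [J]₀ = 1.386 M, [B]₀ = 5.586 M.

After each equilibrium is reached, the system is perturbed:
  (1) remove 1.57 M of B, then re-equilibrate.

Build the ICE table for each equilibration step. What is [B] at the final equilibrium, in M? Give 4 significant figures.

Q₀ = 2.098 vs Keq = 270.8 ⇒ Q<K, forward
Step 1:
                  J         B
  init        1.386     5.586
  Δ          -1.106    0.3686
  eq         0.2802     5.955
  solve Keq expr → x = 0.3686; check Q = 270.8
Then remove 1.57 M of B.
Step 2:
                  J         B
  init       0.2802     4.385
  Δ          -0.027     0.009
  eq         0.2532     4.394
  solve Keq expr → x = 0.009; check Q = 270.8

[B]_eq = 4.394 M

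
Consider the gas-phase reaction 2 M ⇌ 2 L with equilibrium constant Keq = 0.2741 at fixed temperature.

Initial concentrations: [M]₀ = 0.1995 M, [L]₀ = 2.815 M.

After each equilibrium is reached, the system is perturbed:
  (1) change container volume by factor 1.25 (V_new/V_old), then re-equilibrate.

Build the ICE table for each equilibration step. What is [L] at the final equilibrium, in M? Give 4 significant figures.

[L]_eq = 0.8287 M

Q₀ = 199.1 vs Keq = 0.2741 ⇒ Q>K, reverse
Step 1:
                  M         L
  Initial    0.1995     2.815
  Change      1.779    -1.779
  Equil       1.979     1.036
  solve Keq expr → x = -0.8896; check Q = 0.2741
Then change container volume by factor 1.25 (V_new/V_old).
Step 2:
                  M         L
  Initial     1.583    0.8287
  Change          0         0
  Equil       1.583    0.8287
  solve Keq expr → x = 0; check Q = 0.2741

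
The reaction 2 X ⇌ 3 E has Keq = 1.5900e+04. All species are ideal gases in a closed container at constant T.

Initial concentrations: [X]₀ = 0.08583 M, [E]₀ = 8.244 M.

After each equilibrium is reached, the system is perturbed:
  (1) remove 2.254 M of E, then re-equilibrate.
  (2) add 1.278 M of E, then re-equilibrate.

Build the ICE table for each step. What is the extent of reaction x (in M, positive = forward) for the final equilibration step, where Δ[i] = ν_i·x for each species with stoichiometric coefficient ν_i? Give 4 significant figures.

Q₀ = 7.6056e+04 vs Keq = 1.5900e+04 ⇒ Q>K, reverse
Step 1:
                   X          E
  I          0.08583      8.244
  C          0.09694    -0.1454
  E           0.1828      8.099
  solve Keq expr → x = -0.04847; check Q = 1.5900e+04
Then remove 2.254 M of E.
Step 2:
                   X          E
  I           0.1828      5.845
  C         -0.06778     0.1017
  E            0.115      5.946
  solve Keq expr → x = 0.03389; check Q = 1.5900e+04
Then add 1.278 M of E.
Step 3:
                   X          E
  I            0.115      7.224
  C          0.03722   -0.05582
  E           0.1522      7.168
  solve Keq expr → x = -0.01861; check Q = 1.5900e+04

x = -0.01861 M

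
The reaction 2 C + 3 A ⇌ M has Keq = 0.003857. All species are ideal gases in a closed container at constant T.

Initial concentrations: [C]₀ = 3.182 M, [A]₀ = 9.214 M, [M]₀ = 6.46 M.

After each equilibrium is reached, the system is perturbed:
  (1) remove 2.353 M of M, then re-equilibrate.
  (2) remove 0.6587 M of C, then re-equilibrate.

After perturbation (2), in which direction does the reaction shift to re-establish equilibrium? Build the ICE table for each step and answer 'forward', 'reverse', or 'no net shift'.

Q₀ = 8.1562e-04 vs Keq = 0.003857 ⇒ Q<K, forward
Step 1:
                  C         A         M
  init        3.182     9.214      6.46
  Δ          -1.119    -1.679    0.5597
  eq          2.063     7.535      7.02
  solve Keq expr → x = 0.5597; check Q = 0.003857
Then remove 2.353 M of M.
Step 2:
                  C         A         M
  init        2.063     7.535     4.667
  Δ         -0.2338   -0.3506    0.1169
  eq          1.829     7.184     4.784
  solve Keq expr → x = 0.1169; check Q = 0.003857
Then remove 0.6587 M of C.
Step 3:
                  C         A         M
  init         1.17     7.184     4.784
  Δ          0.4111    0.6166   -0.2055
  eq          1.581     7.801     4.578
  solve Keq expr → x = -0.2055; check Q = 0.003857

Direction: reverse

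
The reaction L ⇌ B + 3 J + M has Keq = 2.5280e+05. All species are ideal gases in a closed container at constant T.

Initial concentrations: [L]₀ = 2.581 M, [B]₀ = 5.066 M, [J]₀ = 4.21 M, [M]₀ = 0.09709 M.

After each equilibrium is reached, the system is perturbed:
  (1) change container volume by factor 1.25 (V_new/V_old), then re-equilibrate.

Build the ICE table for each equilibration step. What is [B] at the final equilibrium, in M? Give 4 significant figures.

Q₀ = 14.22 vs Keq = 2.5280e+05 ⇒ Q<K, forward
Step 1:
                  L         B         J         M
  init        2.581     5.066      4.21   0.09709
  Δ          -2.462     2.462     7.386     2.462
  eq         0.1188     7.528      11.6     2.559
  solve Keq expr → x = 2.462; check Q = 2.5280e+05
Then change container volume by factor 1.25 (V_new/V_old).
Step 2:
                  L         B         J         M
  init      0.09508     6.023     9.277     2.047
  Δ        -0.05269   0.05269    0.1581   0.05269
  eq        0.04239     6.075     9.435       2.1
  solve Keq expr → x = 0.05269; check Q = 2.5280e+05

[B]_eq = 6.075 M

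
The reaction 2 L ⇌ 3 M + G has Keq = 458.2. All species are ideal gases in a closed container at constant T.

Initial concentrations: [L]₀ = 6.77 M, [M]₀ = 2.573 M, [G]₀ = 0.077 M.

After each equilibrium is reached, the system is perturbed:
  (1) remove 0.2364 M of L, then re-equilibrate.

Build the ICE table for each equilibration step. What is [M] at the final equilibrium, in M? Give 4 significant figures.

[M]_eq = 9.327 M

Q₀ = 0.02862 vs Keq = 458.2 ⇒ Q<K, forward
Step 1:
                  L         M         G
  init         6.77     2.573     0.077
  Δ          -4.641     6.961      2.32
  eq          2.129     9.534     2.397
  solve Keq expr → x = 2.32; check Q = 458.2
Then remove 0.2364 M of L.
Step 2:
                  L         M         G
  init        1.893     9.534     2.397
  Δ          0.1377   -0.2066  -0.06887
  eq          2.031     9.327     2.328
  solve Keq expr → x = -0.06887; check Q = 458.2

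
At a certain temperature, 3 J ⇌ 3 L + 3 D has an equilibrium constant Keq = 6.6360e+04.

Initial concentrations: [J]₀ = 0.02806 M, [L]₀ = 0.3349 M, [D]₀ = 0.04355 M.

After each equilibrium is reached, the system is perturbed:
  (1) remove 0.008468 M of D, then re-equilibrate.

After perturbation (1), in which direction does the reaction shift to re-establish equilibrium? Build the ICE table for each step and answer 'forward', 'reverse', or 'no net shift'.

Q₀ = 0.1404 vs Keq = 6.6360e+04 ⇒ Q<K, forward
Step 1:
                  J         L         D
  I         0.02806    0.3349   0.04355
  C        -0.02742   0.02742   0.02742
  E       6.3518e-04    0.3623   0.07097
  solve Keq expr → x = 0.009142; check Q = 6.6360e+04
Then remove 0.008468 M of D.
Step 2:
                  J         L         D
  I       6.3518e-04    0.3623   0.06251
  C       -7.4997e-05 7.4997e-05 7.4997e-05
  E       5.6019e-04    0.3624   0.06258
  solve Keq expr → x = 2.4999e-05; check Q = 6.6360e+04

Direction: forward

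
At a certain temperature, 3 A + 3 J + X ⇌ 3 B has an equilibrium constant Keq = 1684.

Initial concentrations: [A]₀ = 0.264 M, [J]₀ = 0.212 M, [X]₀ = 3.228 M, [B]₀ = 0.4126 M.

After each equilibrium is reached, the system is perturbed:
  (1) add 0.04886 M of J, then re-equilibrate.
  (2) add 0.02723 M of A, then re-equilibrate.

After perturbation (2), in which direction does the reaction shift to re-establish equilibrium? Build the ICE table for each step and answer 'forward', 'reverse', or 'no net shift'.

Direction: forward

Q₀ = 124.1 vs Keq = 1684 ⇒ Q<K, forward
Step 1:
                  A         J         X         B
  Initial     0.264     0.212     3.228    0.4126
  Change   -0.07009  -0.07009  -0.02336   0.07009
  Equil      0.1939    0.1419     3.205    0.4827
  solve Keq expr → x = 0.02336; check Q = 1684
Then add 0.04886 M of J.
Step 2:
                  A         J         X         B
  Initial    0.1939    0.1908     3.205    0.4827
  Change   -0.02255  -0.02255 -0.007517   0.02255
  Equil      0.1714    0.1682     3.197    0.5052
  solve Keq expr → x = 0.007517; check Q = 1684
Then add 0.02723 M of A.
Step 3:
                  A         J         X         B
  Initial    0.1986    0.1682     3.197    0.5052
  Change   -0.01107  -0.01107  -0.00369   0.01107
  Equil      0.1875    0.1572     3.193    0.5163
  solve Keq expr → x = 0.00369; check Q = 1684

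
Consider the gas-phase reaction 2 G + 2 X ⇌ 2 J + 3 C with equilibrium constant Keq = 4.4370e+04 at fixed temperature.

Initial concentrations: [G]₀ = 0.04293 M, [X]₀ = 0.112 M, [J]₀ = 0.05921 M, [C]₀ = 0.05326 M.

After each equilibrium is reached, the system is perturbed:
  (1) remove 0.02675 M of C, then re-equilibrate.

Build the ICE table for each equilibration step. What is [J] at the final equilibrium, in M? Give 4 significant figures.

[J]_eq = 0.1019 M

Q₀ = 0.02291 vs Keq = 4.4370e+04 ⇒ Q<K, forward
Step 1:
                   G          X          J          C
  Initial    0.04293      0.112    0.05921    0.05326
  Change    -0.04265   -0.04265    0.04265    0.06398
  Equil   2.7990e-04    0.06935     0.1019     0.1172
  solve Keq expr → x = 0.02133; check Q = 4.4370e+04
Then remove 0.02675 M of C.
Step 2:
                   G          X          J          C
  Initial 2.7990e-04    0.06935     0.1019    0.09049
  Change  -8.9272e-05 -8.9272e-05 8.9272e-05 1.3391e-04
  Equil   1.9063e-04    0.06926     0.1019    0.09062
  solve Keq expr → x = 4.4636e-05; check Q = 4.4370e+04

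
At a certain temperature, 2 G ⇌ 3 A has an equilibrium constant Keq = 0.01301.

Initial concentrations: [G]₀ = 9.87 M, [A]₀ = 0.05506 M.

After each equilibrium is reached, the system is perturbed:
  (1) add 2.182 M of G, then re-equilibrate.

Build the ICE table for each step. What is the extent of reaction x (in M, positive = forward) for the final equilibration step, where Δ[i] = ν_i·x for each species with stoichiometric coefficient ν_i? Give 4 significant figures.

Q₀ = 1.7135e-06 vs Keq = 0.01301 ⇒ Q<K, forward
Step 1:
                    G           A
  Initial        9.87     0.05506
  Change      -0.6526      0.9789
  Equil         9.217       1.034
  solve Keq expr → x = 0.3263; check Q = 0.01301
Then add 2.182 M of G.
Step 2:
                    G           A
  Initial        11.4       1.034
  Change      -0.1002      0.1503
  Equil          11.3       1.184
  solve Keq expr → x = 0.05011; check Q = 0.01301

x = 0.05011 M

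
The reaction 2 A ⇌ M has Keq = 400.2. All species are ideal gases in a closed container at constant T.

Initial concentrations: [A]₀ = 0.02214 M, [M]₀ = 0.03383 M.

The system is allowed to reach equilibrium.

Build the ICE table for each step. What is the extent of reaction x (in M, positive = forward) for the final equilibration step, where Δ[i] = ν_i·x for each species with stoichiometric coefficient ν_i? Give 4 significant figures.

Q₀ = 69.02 vs Keq = 400.2 ⇒ Q<K, forward
Step 1:
                    A           M
  init        0.02214     0.03383
  Δ          -0.01215    0.006077
  eq         0.009986     0.03991
  solve Keq expr → x = 0.006077; check Q = 400.2

x = 0.006077 M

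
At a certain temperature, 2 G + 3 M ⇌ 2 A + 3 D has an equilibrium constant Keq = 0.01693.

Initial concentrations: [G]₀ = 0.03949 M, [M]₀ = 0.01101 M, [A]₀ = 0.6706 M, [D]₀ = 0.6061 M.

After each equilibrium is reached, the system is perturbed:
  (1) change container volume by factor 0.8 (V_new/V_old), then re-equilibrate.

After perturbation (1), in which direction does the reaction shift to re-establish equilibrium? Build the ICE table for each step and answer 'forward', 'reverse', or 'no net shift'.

Q₀ = 4.8109e+07 vs Keq = 0.01693 ⇒ Q>K, reverse
Step 1:
                    G           M           A           D
  init        0.03949     0.01101      0.6706      0.6061
  Δ            0.3191      0.4787     -0.3191     -0.4787
  eq           0.3586      0.4897      0.3515      0.1274
  solve Keq expr → x = -0.1596; check Q = 0.01693
Then change container volume by factor 0.8 (V_new/V_old).
Step 2:
                    G           M           A           D
  init         0.4483      0.6121      0.4394      0.1593
  Δ                 0           0           0           0
  eq           0.4483      0.6121      0.4394      0.1593
  solve Keq expr → x = 0; check Q = 0.01693

Direction: no net shift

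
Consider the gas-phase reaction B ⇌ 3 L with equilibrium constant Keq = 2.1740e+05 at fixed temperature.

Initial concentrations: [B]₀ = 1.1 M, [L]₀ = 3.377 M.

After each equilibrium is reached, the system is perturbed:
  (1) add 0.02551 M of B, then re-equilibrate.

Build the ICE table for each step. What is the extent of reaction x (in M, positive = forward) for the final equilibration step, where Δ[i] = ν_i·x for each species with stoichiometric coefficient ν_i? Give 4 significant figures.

Q₀ = 35.01 vs Keq = 2.1740e+05 ⇒ Q<K, forward
Step 1:
                   B          L
  Initial        1.1      3.377
  Change      -1.099      3.296
  Equil     0.001367      6.673
  solve Keq expr → x = 1.099; check Q = 2.1740e+05
Then add 0.02551 M of B.
Step 2:
                   B          L
  Initial    0.02688      6.673
  Change    -0.02546    0.07639
  Equil     0.001414      6.749
  solve Keq expr → x = 0.02546; check Q = 2.1740e+05

x = 0.02546 M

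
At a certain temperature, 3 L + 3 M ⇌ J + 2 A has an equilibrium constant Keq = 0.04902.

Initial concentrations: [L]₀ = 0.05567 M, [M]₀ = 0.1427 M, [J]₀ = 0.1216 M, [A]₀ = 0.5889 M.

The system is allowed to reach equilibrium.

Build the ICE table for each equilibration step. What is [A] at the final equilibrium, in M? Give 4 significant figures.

[A]_eq = 0.3524 M

Q₀ = 8.4116e+04 vs Keq = 0.04902 ⇒ Q>K, reverse
Step 1:
                  L         M         J         A
  Initial   0.05567    0.1427    0.1216    0.5889
  Change     0.3547    0.3547   -0.1182   -0.2365
  Equil      0.4104    0.4974  0.003358    0.3524
  solve Keq expr → x = -0.1182; check Q = 0.04902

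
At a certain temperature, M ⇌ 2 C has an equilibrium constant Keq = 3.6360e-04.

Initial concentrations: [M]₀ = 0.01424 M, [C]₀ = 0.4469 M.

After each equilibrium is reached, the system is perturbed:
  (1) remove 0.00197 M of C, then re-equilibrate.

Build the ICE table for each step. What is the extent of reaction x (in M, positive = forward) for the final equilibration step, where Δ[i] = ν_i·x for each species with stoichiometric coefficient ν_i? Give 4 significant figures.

Q₀ = 14.03 vs Keq = 3.6360e-04 ⇒ Q>K, reverse
Step 1:
                    M           C
  I           0.01424      0.4469
  C            0.2188     -0.4377
  E            0.2331    0.009206
  solve Keq expr → x = -0.2188; check Q = 3.6360e-04
Then remove 0.00197 M of C.
Step 2:
                    M           C
  I            0.2331    0.007236
  C       -9.7536e-04    0.001951
  E            0.2321    0.009187
  solve Keq expr → x = 9.7536e-04; check Q = 3.6360e-04

x = 9.7536e-04 M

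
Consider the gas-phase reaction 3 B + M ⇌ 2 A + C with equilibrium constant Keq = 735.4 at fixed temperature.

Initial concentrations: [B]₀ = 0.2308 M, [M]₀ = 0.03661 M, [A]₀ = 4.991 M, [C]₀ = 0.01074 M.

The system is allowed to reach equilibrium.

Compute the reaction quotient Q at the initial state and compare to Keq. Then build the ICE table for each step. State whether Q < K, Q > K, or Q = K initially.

Q₀ = 594.4 vs Keq = 735.4 ⇒ Q<K, forward
Step 1:
                  B         M         A         C
  I          0.2308   0.03661     4.991   0.01074
  C       -0.004104 -0.001368  0.002736  0.001368
  E          0.2267   0.03524     4.994   0.01211
  solve Keq expr → x = 0.001368; check Q = 735.4

Q₀ = 594.4; Q < K (proceeds forward)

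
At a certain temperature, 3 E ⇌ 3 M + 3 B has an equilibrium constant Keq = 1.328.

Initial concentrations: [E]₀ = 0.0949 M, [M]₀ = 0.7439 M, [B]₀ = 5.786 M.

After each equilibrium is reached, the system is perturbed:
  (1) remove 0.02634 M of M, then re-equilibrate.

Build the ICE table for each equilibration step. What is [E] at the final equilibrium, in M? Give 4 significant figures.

[E]_eq = 0.6709 M

Q₀ = 9.3300e+04 vs Keq = 1.328 ⇒ Q>K, reverse
Step 1:
                    E           M           B
  init         0.0949      0.7439       5.786
  Δ            0.5973     -0.5973     -0.5973
  eq           0.6922      0.1466       5.189
  solve Keq expr → x = -0.1991; check Q = 1.328
Then remove 0.02634 M of M.
Step 2:
                    E           M           B
  init         0.6922      0.1203       5.189
  Δ          -0.02126     0.02126     0.02126
  eq           0.6709      0.1415        5.21
  solve Keq expr → x = 0.007086; check Q = 1.328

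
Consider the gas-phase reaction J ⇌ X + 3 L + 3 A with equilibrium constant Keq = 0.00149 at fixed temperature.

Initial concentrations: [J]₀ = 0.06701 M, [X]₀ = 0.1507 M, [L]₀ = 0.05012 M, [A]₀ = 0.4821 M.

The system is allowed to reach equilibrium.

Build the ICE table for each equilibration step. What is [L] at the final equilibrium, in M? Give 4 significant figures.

[L]_eq = 0.1264 M

Q₀ = 3.1726e-05 vs Keq = 0.00149 ⇒ Q<K, forward
Step 1:
                    J           X           L           A
  I           0.06701      0.1507     0.05012      0.4821
  C          -0.02543     0.02543     0.07629     0.07629
  E           0.04158      0.1761      0.1264      0.5584
  solve Keq expr → x = 0.02543; check Q = 0.00149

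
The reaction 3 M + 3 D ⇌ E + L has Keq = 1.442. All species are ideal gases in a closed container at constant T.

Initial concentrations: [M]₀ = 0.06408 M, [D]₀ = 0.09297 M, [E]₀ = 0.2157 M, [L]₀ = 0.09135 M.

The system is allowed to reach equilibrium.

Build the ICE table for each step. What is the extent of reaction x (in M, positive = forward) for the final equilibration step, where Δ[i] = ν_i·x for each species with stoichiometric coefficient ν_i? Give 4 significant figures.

Q₀ = 9.3189e+04 vs Keq = 1.442 ⇒ Q>K, reverse
Step 1:
                   M          D          E          L
  init       0.06408    0.09297     0.2157    0.09135
  Δ           0.2406     0.2406   -0.08019   -0.08019
  eq          0.3046     0.3335     0.1355    0.01116
  solve Keq expr → x = -0.08019; check Q = 1.442

x = -0.08019 M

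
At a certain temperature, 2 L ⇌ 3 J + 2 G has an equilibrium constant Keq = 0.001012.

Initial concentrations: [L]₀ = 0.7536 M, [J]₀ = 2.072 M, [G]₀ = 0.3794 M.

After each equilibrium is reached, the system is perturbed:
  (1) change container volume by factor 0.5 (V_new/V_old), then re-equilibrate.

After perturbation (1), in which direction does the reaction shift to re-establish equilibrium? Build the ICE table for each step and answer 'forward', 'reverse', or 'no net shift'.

Direction: reverse

Q₀ = 2.255 vs Keq = 0.001012 ⇒ Q>K, reverse
Step 1:
                   L          J          G
  Initial     0.7536      2.072     0.3794
  Change      0.3607     -0.541    -0.3607
  Equil        1.114      1.531    0.01871
  solve Keq expr → x = -0.1803; check Q = 0.001012
Then change container volume by factor 0.5 (V_new/V_old).
Step 2:
                   L          J          G
  Initial      2.229      3.062    0.03743
  Change     0.02381   -0.03572   -0.02381
  Equil        2.252      3.026    0.01361
  solve Keq expr → x = -0.01191; check Q = 0.001012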